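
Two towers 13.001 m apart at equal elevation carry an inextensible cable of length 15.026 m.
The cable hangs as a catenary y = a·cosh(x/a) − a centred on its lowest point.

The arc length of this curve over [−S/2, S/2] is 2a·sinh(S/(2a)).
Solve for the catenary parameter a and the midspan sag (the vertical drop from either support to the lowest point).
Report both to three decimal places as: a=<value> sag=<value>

a=6.876 sag=3.309

seed: a₀ = √(S³/(24(L−S))) = √(13.001³/(24·2.025)) = 6.724299
iter 1: u=0.966718  f(a)=+9.676e-02  f'(a)=-6.605e-01  a ← 6.724299 − (+9.676e-02/-6.605e-01) = 6.870789
iter 2: u=0.946107  f(a)=+3.252e-03  f'(a)=-6.168e-01  a ← 6.870789 − (+3.252e-03/-6.168e-01) = 6.876062
iter 3: u=0.945381  f(a)=+3.957e-06  f'(a)=-6.153e-01  a ← 6.876062 − (+3.957e-06/-6.153e-01) = 6.876068
iter 4: u=0.945380  f(a)=+5.878e-12  f'(a)=-6.153e-01  a ← 6.876068 − (+5.878e-12/-6.153e-01) = 6.876068
iter 5: u=0.945380  f(a)=-3.553e-15  f'(a)=-6.153e-01  a ← 6.876068 − (-3.553e-15/-6.153e-01) = 6.876068
converged: |Δa| < 1e-12 after 5 iterations
sag = a·(cosh(S/(2a)) − 1) = 6.876068·(cosh(0.945380) − 1) = 3.308503
T_max/T_min = cosh(S/(2a)) = 1.481162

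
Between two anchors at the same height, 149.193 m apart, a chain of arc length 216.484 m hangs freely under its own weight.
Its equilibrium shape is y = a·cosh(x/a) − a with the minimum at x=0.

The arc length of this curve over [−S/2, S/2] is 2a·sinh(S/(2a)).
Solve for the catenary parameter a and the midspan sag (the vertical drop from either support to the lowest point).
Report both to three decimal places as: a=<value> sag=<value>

seed: a₀ = √(S³/(24(L−S))) = √(149.193³/(24·67.291)) = 45.345956
iter 1: u=1.645053  f(a)=+9.714e+00  f'(a)=-3.853e+00  a ← 45.345956 − (+9.714e+00/-3.853e+00) = 47.867410
iter 2: u=1.558398  f(a)=+8.691e-01  f'(a)=-3.192e+00  a ← 47.867410 − (+8.691e-01/-3.192e+00) = 48.139736
iter 3: u=1.549583  f(a)=+8.467e-03  f'(a)=-3.130e+00  a ← 48.139736 − (+8.467e-03/-3.130e+00) = 48.142441
iter 4: u=1.549496  f(a)=+8.209e-07  f'(a)=-3.129e+00  a ← 48.142441 − (+8.209e-07/-3.129e+00) = 48.142442
iter 5: u=1.549496  f(a)=+0.000e+00  f'(a)=-3.129e+00  a ← 48.142442 − (+0.000e+00/-3.129e+00) = 48.142442
converged: |Δa| < 1e-12 after 5 iterations
sag = a·(cosh(S/(2a)) − 1) = 48.142442·(cosh(1.549496) − 1) = 70.322850
T_max/T_min = cosh(S/(2a)) = 2.460725

a=48.142 sag=70.323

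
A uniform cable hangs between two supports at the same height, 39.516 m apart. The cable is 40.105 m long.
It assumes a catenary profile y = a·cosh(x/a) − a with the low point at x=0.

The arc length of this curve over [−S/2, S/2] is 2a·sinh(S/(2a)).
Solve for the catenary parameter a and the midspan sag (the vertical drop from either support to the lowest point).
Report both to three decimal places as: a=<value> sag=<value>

a=66.216 sag=2.970

seed: a₀ = √(S³/(24(L−S))) = √(39.516³/(24·0.589)) = 66.068766
iter 1: u=0.299052  f(a)=+2.639e-03  f'(a)=-1.799e-02  a ← 66.068766 − (+2.639e-03/-1.799e-02) = 66.215482
iter 2: u=0.298389  f(a)=+8.818e-06  f'(a)=-1.787e-02  a ← 66.215482 − (+8.818e-06/-1.787e-02) = 66.215975
iter 3: u=0.298387  f(a)=+9.915e-11  f'(a)=-1.787e-02  a ← 66.215975 − (+9.915e-11/-1.787e-02) = 66.215975
iter 4: u=0.298387  f(a)=+0.000e+00  f'(a)=-1.787e-02  a ← 66.215975 − (+0.000e+00/-1.787e-02) = 66.215975
converged: |Δa| < 1e-12 after 4 iterations
sag = a·(cosh(S/(2a)) − 1) = 66.215975·(cosh(0.298387) − 1) = 2.969703
T_max/T_min = cosh(S/(2a)) = 1.044849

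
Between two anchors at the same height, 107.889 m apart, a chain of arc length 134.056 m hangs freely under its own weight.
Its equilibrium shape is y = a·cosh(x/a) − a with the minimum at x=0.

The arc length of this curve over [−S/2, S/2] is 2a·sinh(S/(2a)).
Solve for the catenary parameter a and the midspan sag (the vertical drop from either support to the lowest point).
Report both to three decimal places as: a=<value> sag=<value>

seed: a₀ = √(S³/(24(L−S))) = √(107.889³/(24·26.167)) = 44.718082
iter 1: u=1.206324  f(a)=+1.971e+00  f'(a)=-1.350e+00  a ← 44.718082 − (+1.971e+00/-1.350e+00) = 46.178584
iter 2: u=1.168171  f(a)=+1.007e-01  f'(a)=-1.215e+00  a ← 46.178584 − (+1.007e-01/-1.215e+00) = 46.261457
iter 3: u=1.166079  f(a)=+2.940e-04  f'(a)=-1.208e+00  a ← 46.261457 − (+2.940e-04/-1.208e+00) = 46.261701
iter 4: u=1.166073  f(a)=+2.523e-09  f'(a)=-1.208e+00  a ← 46.261701 − (+2.523e-09/-1.208e+00) = 46.261701
iter 5: u=1.166073  f(a)=-2.842e-14  f'(a)=-1.208e+00  a ← 46.261701 − (-2.842e-14/-1.208e+00) = 46.261701
converged: |Δa| < 1e-12 after 5 iterations
sag = a·(cosh(S/(2a)) − 1) = 46.261701·(cosh(1.166073) − 1) = 35.180903
T_max/T_min = cosh(S/(2a)) = 1.760476

a=46.262 sag=35.181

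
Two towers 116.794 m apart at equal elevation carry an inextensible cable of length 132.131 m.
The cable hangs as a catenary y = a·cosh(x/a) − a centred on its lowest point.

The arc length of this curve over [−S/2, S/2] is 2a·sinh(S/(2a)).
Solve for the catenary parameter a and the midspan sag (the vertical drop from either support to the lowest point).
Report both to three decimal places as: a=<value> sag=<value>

a=67.048 sag=27.080

seed: a₀ = √(S³/(24(L−S))) = √(116.794³/(24·15.337)) = 65.789255
iter 1: u=0.887637  f(a)=+6.157e-01  f'(a)=-5.040e-01  a ← 65.789255 − (+6.157e-01/-5.040e-01) = 67.010729
iter 2: u=0.871457  f(a)=+1.756e-02  f'(a)=-4.756e-01  a ← 67.010729 − (+1.756e-02/-4.756e-01) = 67.047657
iter 3: u=0.870977  f(a)=+1.523e-05  f'(a)=-4.748e-01  a ← 67.047657 − (+1.523e-05/-4.748e-01) = 67.047689
iter 4: u=0.870977  f(a)=+1.145e-11  f'(a)=-4.748e-01  a ← 67.047689 − (+1.145e-11/-4.748e-01) = 67.047689
converged: |Δa| < 1e-12 after 4 iterations
sag = a·(cosh(S/(2a)) − 1) = 67.047689·(cosh(0.870977) − 1) = 27.080112
T_max/T_min = cosh(S/(2a)) = 1.403893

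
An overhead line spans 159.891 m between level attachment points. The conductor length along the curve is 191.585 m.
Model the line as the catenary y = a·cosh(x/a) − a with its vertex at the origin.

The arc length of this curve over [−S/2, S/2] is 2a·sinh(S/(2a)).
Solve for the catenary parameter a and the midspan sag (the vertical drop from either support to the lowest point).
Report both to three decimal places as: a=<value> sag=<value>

a=75.393 sag=46.510

seed: a₀ = √(S³/(24(L−S))) = √(159.891³/(24·31.694)) = 73.306398
iter 1: u=1.090566  f(a)=+1.939e+00  f'(a)=-9.720e-01  a ← 73.306398 − (+1.939e+00/-9.720e-01) = 75.301241
iter 2: u=1.061676  f(a)=+8.197e-02  f'(a)=-8.914e-01  a ← 75.301241 − (+8.197e-02/-8.914e-01) = 75.393193
iter 3: u=1.060381  f(a)=+1.608e-04  f'(a)=-8.879e-01  a ← 75.393193 − (+1.608e-04/-8.879e-01) = 75.393375
iter 4: u=1.060378  f(a)=+6.214e-10  f'(a)=-8.879e-01  a ← 75.393375 − (+6.214e-10/-8.879e-01) = 75.393375
iter 5: u=1.060378  f(a)=-2.842e-14  f'(a)=-8.879e-01  a ← 75.393375 − (-2.842e-14/-8.879e-01) = 75.393375
converged: |Δa| < 1e-12 after 5 iterations
sag = a·(cosh(S/(2a)) − 1) = 75.393375·(cosh(1.060378) − 1) = 46.509718
T_max/T_min = cosh(S/(2a)) = 1.616894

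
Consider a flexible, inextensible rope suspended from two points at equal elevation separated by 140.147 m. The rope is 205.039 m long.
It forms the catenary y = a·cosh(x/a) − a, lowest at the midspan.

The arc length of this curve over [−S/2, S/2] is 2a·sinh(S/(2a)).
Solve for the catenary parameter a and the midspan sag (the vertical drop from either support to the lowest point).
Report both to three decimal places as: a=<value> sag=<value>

a=44.697 sag=67.143

seed: a₀ = √(S³/(24(L−S))) = √(140.147³/(24·64.892)) = 42.041142
iter 1: u=1.666784  f(a)=+9.634e+00  f'(a)=-4.034e+00  a ← 42.041142 − (+9.634e+00/-4.034e+00) = 44.429124
iter 2: u=1.577197  f(a)=+8.818e-01  f'(a)=-3.327e+00  a ← 44.429124 − (+8.818e-01/-3.327e+00) = 44.694183
iter 3: u=1.567844  f(a)=+9.031e-03  f'(a)=-3.259e+00  a ← 44.694183 − (+9.031e-03/-3.259e+00) = 44.696954
iter 4: u=1.567747  f(a)=+9.687e-07  f'(a)=-3.258e+00  a ← 44.696954 − (+9.687e-07/-3.258e+00) = 44.696954
iter 5: u=1.567747  f(a)=+0.000e+00  f'(a)=-3.258e+00  a ← 44.696954 − (+0.000e+00/-3.258e+00) = 44.696954
converged: |Δa| < 1e-12 after 5 iterations
sag = a·(cosh(S/(2a)) − 1) = 44.696954·(cosh(1.567747) − 1) = 67.142509
T_max/T_min = cosh(S/(2a)) = 2.502172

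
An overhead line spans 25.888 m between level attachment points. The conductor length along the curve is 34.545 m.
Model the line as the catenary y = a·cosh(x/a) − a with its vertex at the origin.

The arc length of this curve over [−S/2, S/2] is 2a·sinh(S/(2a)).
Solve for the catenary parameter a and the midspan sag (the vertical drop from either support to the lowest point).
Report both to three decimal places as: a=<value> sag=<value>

a=9.565 sag=10.179

seed: a₀ = √(S³/(24(L−S))) = √(25.888³/(24·8.657)) = 9.138153
iter 1: u=1.416479  f(a)=+9.111e-01  f'(a)=-2.303e+00  a ← 9.138153 − (+9.111e-01/-2.303e+00) = 9.533764
iter 2: u=1.357701  f(a)=+6.251e-02  f'(a)=-1.997e+00  a ← 9.533764 − (+6.251e-02/-1.997e+00) = 9.565066
iter 3: u=1.353258  f(a)=+3.421e-04  f'(a)=-1.975e+00  a ← 9.565066 − (+3.421e-04/-1.975e+00) = 9.565239
iter 4: u=1.353233  f(a)=+1.037e-08  f'(a)=-1.975e+00  a ← 9.565239 − (+1.037e-08/-1.975e+00) = 9.565239
iter 5: u=1.353233  f(a)=+7.105e-15  f'(a)=-1.975e+00  a ← 9.565239 − (+7.105e-15/-1.975e+00) = 9.565239
converged: |Δa| < 1e-12 after 5 iterations
sag = a·(cosh(S/(2a)) − 1) = 9.565239·(cosh(1.353233) − 1) = 10.178951
T_max/T_min = cosh(S/(2a)) = 2.064161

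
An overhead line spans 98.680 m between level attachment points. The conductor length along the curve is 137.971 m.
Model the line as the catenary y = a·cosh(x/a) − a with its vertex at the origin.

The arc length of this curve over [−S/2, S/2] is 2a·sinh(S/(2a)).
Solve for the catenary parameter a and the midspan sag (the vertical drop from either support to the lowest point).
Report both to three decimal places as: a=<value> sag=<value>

a=33.677 sag=43.090

seed: a₀ = √(S³/(24(L−S))) = √(98.680³/(24·39.291)) = 31.922107
iter 1: u=1.545637  f(a)=+4.969e+00  f'(a)=-3.102e+00  a ← 31.922107 − (+4.969e+00/-3.102e+00) = 33.523958
iter 2: u=1.471783  f(a)=+3.985e-01  f'(a)=-2.623e+00  a ← 33.523958 − (+3.985e-01/-2.623e+00) = 33.675904
iter 3: u=1.465143  f(a)=+3.057e-03  f'(a)=-2.583e+00  a ← 33.675904 − (+3.057e-03/-2.583e+00) = 33.677087
iter 4: u=1.465091  f(a)=+1.830e-07  f'(a)=-2.582e+00  a ← 33.677087 − (+1.830e-07/-2.582e+00) = 33.677087
iter 5: u=1.465091  f(a)=+0.000e+00  f'(a)=-2.582e+00  a ← 33.677087 − (+0.000e+00/-2.582e+00) = 33.677087
converged: |Δa| < 1e-12 after 5 iterations
sag = a·(cosh(S/(2a)) − 1) = 33.677087·(cosh(1.465091) − 1) = 43.089738
T_max/T_min = cosh(S/(2a)) = 2.279497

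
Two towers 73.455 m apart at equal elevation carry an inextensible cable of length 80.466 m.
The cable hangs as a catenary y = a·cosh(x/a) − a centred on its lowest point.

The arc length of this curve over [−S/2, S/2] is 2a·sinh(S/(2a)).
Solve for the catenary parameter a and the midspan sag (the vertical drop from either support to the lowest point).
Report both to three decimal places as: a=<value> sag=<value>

seed: a₀ = √(S³/(24(L−S))) = √(73.455³/(24·7.011)) = 48.532922
iter 1: u=0.756754  f(a)=+2.035e-01  f'(a)=-3.058e-01  a ← 48.532922 − (+2.035e-01/-3.058e-01) = 49.198415
iter 2: u=0.746518  f(a)=+4.262e-03  f'(a)=-2.931e-01  a ← 49.198415 − (+4.262e-03/-2.931e-01) = 49.212954
iter 3: u=0.746297  f(a)=+1.957e-06  f'(a)=-2.928e-01  a ← 49.212954 − (+1.957e-06/-2.928e-01) = 49.212961
iter 4: u=0.746297  f(a)=+4.121e-13  f'(a)=-2.928e-01  a ← 49.212961 − (+4.121e-13/-2.928e-01) = 49.212961
converged: |Δa| < 1e-12 after 4 iterations
sag = a·(cosh(S/(2a)) − 1) = 49.212961·(cosh(0.746297) − 1) = 14.352830
T_max/T_min = cosh(S/(2a)) = 1.291647

a=49.213 sag=14.353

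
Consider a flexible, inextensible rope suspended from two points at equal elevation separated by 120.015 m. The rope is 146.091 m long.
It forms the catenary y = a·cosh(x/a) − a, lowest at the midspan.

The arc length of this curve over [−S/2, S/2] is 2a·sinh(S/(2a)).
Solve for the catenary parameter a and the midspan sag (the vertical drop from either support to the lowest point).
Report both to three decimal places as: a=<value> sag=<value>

a=54.190 sag=36.762

seed: a₀ = √(S³/(24(L−S))) = √(120.015³/(24·26.076)) = 52.556591
iter 1: u=1.141769  f(a)=+1.753e+00  f'(a)=-1.128e+00  a ← 52.556591 − (+1.753e+00/-1.128e+00) = 54.111259
iter 2: u=1.108965  f(a)=+8.081e-02  f'(a)=-1.026e+00  a ← 54.111259 − (+8.081e-02/-1.026e+00) = 54.190018
iter 3: u=1.107353  f(a)=+1.900e-04  f'(a)=-1.021e+00  a ← 54.190018 − (+1.900e-04/-1.021e+00) = 54.190204
iter 4: u=1.107350  f(a)=+1.056e-09  f'(a)=-1.021e+00  a ← 54.190204 − (+1.056e-09/-1.021e+00) = 54.190204
iter 5: u=1.107350  f(a)=+2.842e-14  f'(a)=-1.021e+00  a ← 54.190204 − (+2.842e-14/-1.021e+00) = 54.190204
converged: |Δa| < 1e-12 after 5 iterations
sag = a·(cosh(S/(2a)) − 1) = 54.190204·(cosh(1.107350) − 1) = 36.761560
T_max/T_min = cosh(S/(2a)) = 1.678380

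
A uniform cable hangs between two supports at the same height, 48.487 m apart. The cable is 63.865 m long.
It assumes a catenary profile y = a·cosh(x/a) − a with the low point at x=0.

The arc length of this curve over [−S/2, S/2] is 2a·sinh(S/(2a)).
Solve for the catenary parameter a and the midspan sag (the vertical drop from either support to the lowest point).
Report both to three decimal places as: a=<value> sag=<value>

a=18.356 sag=18.476

seed: a₀ = √(S³/(24(L−S))) = √(48.487³/(24·15.378)) = 17.574478
iter 1: u=1.379472  f(a)=+1.531e+00  f'(a)=-2.107e+00  a ← 17.574478 − (+1.531e+00/-2.107e+00) = 18.301391
iter 2: u=1.324681  f(a)=+1.001e-01  f'(a)=-1.839e+00  a ← 18.301391 − (+1.001e-01/-1.839e+00) = 18.355832
iter 3: u=1.320752  f(a)=+4.944e-04  f'(a)=-1.821e+00  a ← 18.355832 − (+4.944e-04/-1.821e+00) = 18.356103
iter 4: u=1.320732  f(a)=+1.218e-08  f'(a)=-1.821e+00  a ← 18.356103 − (+1.218e-08/-1.821e+00) = 18.356103
iter 5: u=1.320732  f(a)=+7.105e-15  f'(a)=-1.821e+00  a ← 18.356103 − (+7.105e-15/-1.821e+00) = 18.356103
converged: |Δa| < 1e-12 after 5 iterations
sag = a·(cosh(S/(2a)) − 1) = 18.356103·(cosh(1.320732) − 1) = 18.476370
T_max/T_min = cosh(S/(2a)) = 2.006552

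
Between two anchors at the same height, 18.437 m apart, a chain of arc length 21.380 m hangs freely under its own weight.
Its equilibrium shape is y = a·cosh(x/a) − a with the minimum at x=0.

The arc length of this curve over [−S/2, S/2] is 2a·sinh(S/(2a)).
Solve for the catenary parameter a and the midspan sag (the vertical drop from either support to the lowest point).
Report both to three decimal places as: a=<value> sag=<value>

a=9.637 sag=4.756

seed: a₀ = √(S³/(24(L−S))) = √(18.437³/(24·2.943)) = 9.419647
iter 1: u=0.978646  f(a)=+1.442e-01  f'(a)=-6.868e-01  a ← 9.419647 − (+1.442e-01/-6.868e-01) = 9.629593
iter 2: u=0.957309  f(a)=+4.961e-03  f'(a)=-6.403e-01  a ← 9.629593 − (+4.961e-03/-6.403e-01) = 9.637342
iter 3: u=0.956540  f(a)=+6.338e-06  f'(a)=-6.386e-01  a ← 9.637342 − (+6.338e-06/-6.386e-01) = 9.637352
iter 4: u=0.956539  f(a)=+1.037e-11  f'(a)=-6.386e-01  a ← 9.637352 − (+1.037e-11/-6.386e-01) = 9.637352
iter 5: u=0.956539  f(a)=-7.105e-15  f'(a)=-6.386e-01  a ← 9.637352 − (-7.105e-15/-6.386e-01) = 9.637352
converged: |Δa| < 1e-12 after 5 iterations
sag = a·(cosh(S/(2a)) − 1) = 9.637352·(cosh(0.956539) − 1) = 4.755516
T_max/T_min = cosh(S/(2a)) = 1.493446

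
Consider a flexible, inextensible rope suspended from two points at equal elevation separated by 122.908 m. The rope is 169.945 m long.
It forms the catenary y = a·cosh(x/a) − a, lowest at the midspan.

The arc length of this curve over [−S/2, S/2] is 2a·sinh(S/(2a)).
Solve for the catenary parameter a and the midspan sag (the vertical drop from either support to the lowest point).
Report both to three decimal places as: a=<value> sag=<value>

a=42.704 sag=52.396

seed: a₀ = √(S³/(24(L−S))) = √(122.908³/(24·47.037)) = 40.555037
iter 1: u=1.515323  f(a)=+5.705e+00  f'(a)=-2.898e+00  a ← 40.555037 − (+5.705e+00/-2.898e+00) = 42.523775
iter 2: u=1.445168  f(a)=+4.417e-01  f'(a)=-2.465e+00  a ← 42.523775 − (+4.417e-01/-2.465e+00) = 42.702984
iter 3: u=1.439103  f(a)=+3.140e-03  f'(a)=-2.430e+00  a ← 42.702984 − (+3.140e-03/-2.430e+00) = 42.704276
iter 4: u=1.439060  f(a)=+1.611e-07  f'(a)=-2.430e+00  a ← 42.704276 − (+1.611e-07/-2.430e+00) = 42.704276
iter 5: u=1.439060  f(a)=-2.842e-14  f'(a)=-2.430e+00  a ← 42.704276 − (-2.842e-14/-2.430e+00) = 42.704276
converged: |Δa| < 1e-12 after 5 iterations
sag = a·(cosh(S/(2a)) − 1) = 42.704276·(cosh(1.439060) − 1) = 52.395571
T_max/T_min = cosh(S/(2a)) = 2.226940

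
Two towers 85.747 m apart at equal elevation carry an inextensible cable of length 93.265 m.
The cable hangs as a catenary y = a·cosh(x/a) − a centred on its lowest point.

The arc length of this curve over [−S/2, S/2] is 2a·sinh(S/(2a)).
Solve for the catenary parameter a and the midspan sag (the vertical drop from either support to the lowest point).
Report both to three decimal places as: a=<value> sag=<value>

a=59.874 sag=16.017

seed: a₀ = √(S³/(24(L−S))) = √(85.747³/(24·7.518)) = 59.111451
iter 1: u=0.725299  f(a)=+2.002e-01  f'(a)=-2.680e-01  a ← 59.111451 − (+2.002e-01/-2.680e-01) = 59.858612
iter 2: u=0.716246  f(a)=+3.860e-03  f'(a)=-2.578e-01  a ← 59.858612 − (+3.860e-03/-2.578e-01) = 59.873587
iter 3: u=0.716067  f(a)=+1.497e-06  f'(a)=-2.576e-01  a ← 59.873587 − (+1.497e-06/-2.576e-01) = 59.873592
iter 4: u=0.716067  f(a)=+2.416e-13  f'(a)=-2.576e-01  a ← 59.873592 − (+2.416e-13/-2.576e-01) = 59.873592
converged: |Δa| < 1e-12 after 4 iterations
sag = a·(cosh(S/(2a)) − 1) = 59.873592·(cosh(0.716067) − 1) = 16.017363
T_max/T_min = cosh(S/(2a)) = 1.267520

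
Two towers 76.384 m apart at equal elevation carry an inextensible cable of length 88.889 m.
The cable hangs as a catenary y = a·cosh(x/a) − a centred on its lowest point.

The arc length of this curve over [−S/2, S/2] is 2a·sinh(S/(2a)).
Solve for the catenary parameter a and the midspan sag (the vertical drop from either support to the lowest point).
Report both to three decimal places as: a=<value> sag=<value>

seed: a₀ = √(S³/(24(L−S))) = √(76.384³/(24·12.505)) = 38.535068
iter 1: u=0.991097  f(a)=+6.287e-01  f'(a)=-7.150e-01  a ← 38.535068 − (+6.287e-01/-7.150e-01) = 39.414349
iter 2: u=0.968987  f(a)=+2.216e-02  f'(a)=-6.654e-01  a ← 39.414349 − (+2.216e-02/-6.654e-01) = 39.447654
iter 3: u=0.968169  f(a)=+2.977e-05  f'(a)=-6.637e-01  a ← 39.447654 − (+2.977e-05/-6.637e-01) = 39.447699
iter 4: u=0.968168  f(a)=+5.387e-11  f'(a)=-6.636e-01  a ← 39.447699 − (+5.387e-11/-6.636e-01) = 39.447699
iter 5: u=0.968168  f(a)=+0.000e+00  f'(a)=-6.636e-01  a ← 39.447699 − (+0.000e+00/-6.636e-01) = 39.447699
converged: |Δa| < 1e-12 after 5 iterations
sag = a·(cosh(S/(2a)) − 1) = 39.447699·(cosh(0.968168) − 1) = 19.978175
T_max/T_min = cosh(S/(2a)) = 1.506447

a=39.448 sag=19.978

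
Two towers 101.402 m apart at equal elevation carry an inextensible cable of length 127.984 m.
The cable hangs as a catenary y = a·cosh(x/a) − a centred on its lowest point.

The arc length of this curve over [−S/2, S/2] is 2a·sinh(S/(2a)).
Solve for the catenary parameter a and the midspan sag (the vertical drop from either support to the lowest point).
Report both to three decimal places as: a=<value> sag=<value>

seed: a₀ = √(S³/(24(L−S))) = √(101.402³/(24·26.582)) = 40.426890
iter 1: u=1.254140  f(a)=+2.171e+00  f'(a)=-1.534e+00  a ← 40.426890 − (+2.171e+00/-1.534e+00) = 41.841951
iter 2: u=1.211726  f(a)=+1.192e-01  f'(a)=-1.370e+00  a ← 41.841951 − (+1.192e-01/-1.370e+00) = 41.928959
iter 3: u=1.209212  f(a)=+4.054e-04  f'(a)=-1.360e+00  a ← 41.928959 − (+4.054e-04/-1.360e+00) = 41.929257
iter 4: u=1.209203  f(a)=+4.727e-09  f'(a)=-1.360e+00  a ← 41.929257 − (+4.727e-09/-1.360e+00) = 41.929257
iter 5: u=1.209203  f(a)=+0.000e+00  f'(a)=-1.360e+00  a ← 41.929257 − (+0.000e+00/-1.360e+00) = 41.929257
converged: |Δa| < 1e-12 after 5 iterations
sag = a·(cosh(S/(2a)) − 1) = 41.929257·(cosh(1.209203) − 1) = 34.575897
T_max/T_min = cosh(S/(2a)) = 1.824625

a=41.929 sag=34.576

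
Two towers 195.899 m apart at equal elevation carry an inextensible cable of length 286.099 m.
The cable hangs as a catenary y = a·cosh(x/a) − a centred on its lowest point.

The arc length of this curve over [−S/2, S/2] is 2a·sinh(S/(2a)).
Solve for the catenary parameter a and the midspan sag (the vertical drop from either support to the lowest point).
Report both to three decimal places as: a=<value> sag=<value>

seed: a₀ = √(S³/(24(L−S))) = √(195.899³/(24·90.200)) = 58.930407
iter 1: u=1.662122  f(a)=+1.331e+01  f'(a)=-3.995e+00  a ← 58.930407 − (+1.331e+01/-3.995e+00) = 62.262576
iter 2: u=1.573168  f(a)=+1.212e+00  f'(a)=-3.297e+00  a ← 62.262576 − (+1.212e+00/-3.297e+00) = 62.630285
iter 3: u=1.563932  f(a)=+1.229e-02  f'(a)=-3.231e+00  a ← 62.630285 − (+1.229e-02/-3.231e+00) = 62.634088
iter 4: u=1.563837  f(a)=+1.290e-06  f'(a)=-3.230e+00  a ← 62.634088 − (+1.290e-06/-3.230e+00) = 62.634088
iter 5: u=1.563837  f(a)=-5.684e-14  f'(a)=-3.230e+00  a ← 62.634088 − (-5.684e-14/-3.230e+00) = 62.634088
converged: |Δa| < 1e-12 after 5 iterations
sag = a·(cosh(S/(2a)) − 1) = 62.634088·(cosh(1.563837) − 1) = 93.526689
T_max/T_min = cosh(S/(2a)) = 2.493223

a=62.634 sag=93.527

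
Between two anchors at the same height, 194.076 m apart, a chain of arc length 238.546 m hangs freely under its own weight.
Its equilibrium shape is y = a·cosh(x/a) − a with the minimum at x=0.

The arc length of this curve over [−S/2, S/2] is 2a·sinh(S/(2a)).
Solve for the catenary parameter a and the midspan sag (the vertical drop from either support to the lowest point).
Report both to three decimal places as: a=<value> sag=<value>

a=85.466 sag=61.267

seed: a₀ = √(S³/(24(L−S))) = √(194.076³/(24·44.470)) = 82.759634
iter 1: u=1.172528  f(a)=+3.159e+00  f'(a)=-1.230e+00  a ← 82.759634 − (+3.159e+00/-1.230e+00) = 85.328131
iter 2: u=1.137233  f(a)=+1.530e-01  f'(a)=-1.113e+00  a ← 85.328131 − (+1.530e-01/-1.113e+00) = 85.465577
iter 3: u=1.135404  f(a)=+3.996e-04  f'(a)=-1.108e+00  a ← 85.465577 − (+3.996e-04/-1.108e+00) = 85.465938
iter 4: u=1.135400  f(a)=+2.740e-09  f'(a)=-1.108e+00  a ← 85.465938 − (+2.740e-09/-1.108e+00) = 85.465938
iter 5: u=1.135400  f(a)=+2.842e-14  f'(a)=-1.108e+00  a ← 85.465938 − (+2.842e-14/-1.108e+00) = 85.465938
converged: |Δa| < 1e-12 after 5 iterations
sag = a·(cosh(S/(2a)) − 1) = 85.465938·(cosh(1.135400) − 1) = 61.266727
T_max/T_min = cosh(S/(2a)) = 1.716855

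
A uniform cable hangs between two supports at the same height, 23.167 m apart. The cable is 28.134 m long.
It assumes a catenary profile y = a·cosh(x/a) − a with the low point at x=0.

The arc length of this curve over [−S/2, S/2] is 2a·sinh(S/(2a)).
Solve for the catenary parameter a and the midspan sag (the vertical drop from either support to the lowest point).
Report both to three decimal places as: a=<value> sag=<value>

seed: a₀ = √(S³/(24(L−S))) = √(23.167³/(24·4.967)) = 10.212969
iter 1: u=1.134195  f(a)=+3.294e-01  f'(a)=-1.104e+00  a ← 10.212969 − (+3.294e-01/-1.104e+00) = 10.511455
iter 2: u=1.101988  f(a)=+1.499e-02  f'(a)=-1.005e+00  a ← 10.511455 − (+1.499e-02/-1.005e+00) = 10.526370
iter 3: u=1.100427  f(a)=+3.434e-05  f'(a)=-1.001e+00  a ← 10.526370 − (+3.434e-05/-1.001e+00) = 10.526405
iter 4: u=1.100423  f(a)=+1.811e-10  f'(a)=-1.001e+00  a ← 10.526405 − (+1.811e-10/-1.001e+00) = 10.526405
iter 5: u=1.100423  f(a)=+7.105e-15  f'(a)=-1.001e+00  a ← 10.526405 − (+7.105e-15/-1.001e+00) = 10.526405
converged: |Δa| < 1e-12 after 5 iterations
sag = a·(cosh(S/(2a)) − 1) = 10.526405·(cosh(1.100423) − 1) = 7.043048
T_max/T_min = cosh(S/(2a)) = 1.669084

a=10.526 sag=7.043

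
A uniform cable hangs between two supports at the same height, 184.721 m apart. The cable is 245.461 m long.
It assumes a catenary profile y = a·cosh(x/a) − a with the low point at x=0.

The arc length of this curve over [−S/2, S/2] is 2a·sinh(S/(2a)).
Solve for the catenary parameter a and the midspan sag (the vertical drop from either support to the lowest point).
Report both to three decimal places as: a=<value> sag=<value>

seed: a₀ = √(S³/(24(L−S))) = √(184.721³/(24·60.740)) = 65.755395
iter 1: u=1.404607  f(a)=+6.281e+00  f'(a)=-2.239e+00  a ← 65.755395 − (+6.281e+00/-2.239e+00) = 68.561221
iter 2: u=1.347124  f(a)=+4.244e-01  f'(a)=-1.945e+00  a ← 68.561221 − (+4.244e-01/-1.945e+00) = 68.779379
iter 3: u=1.342852  f(a)=+2.248e-03  f'(a)=-1.925e+00  a ← 68.779379 − (+2.248e-03/-1.925e+00) = 68.780547
iter 4: u=1.342829  f(a)=+6.382e-08  f'(a)=-1.925e+00  a ← 68.780547 − (+6.382e-08/-1.925e+00) = 68.780547
iter 5: u=1.342829  f(a)=+0.000e+00  f'(a)=-1.925e+00  a ← 68.780547 − (+0.000e+00/-1.925e+00) = 68.780547
converged: |Δa| < 1e-12 after 5 iterations
sag = a·(cosh(S/(2a)) − 1) = 68.780547·(cosh(1.342829) − 1) = 71.908967
T_max/T_min = cosh(S/(2a)) = 2.045484

a=68.781 sag=71.909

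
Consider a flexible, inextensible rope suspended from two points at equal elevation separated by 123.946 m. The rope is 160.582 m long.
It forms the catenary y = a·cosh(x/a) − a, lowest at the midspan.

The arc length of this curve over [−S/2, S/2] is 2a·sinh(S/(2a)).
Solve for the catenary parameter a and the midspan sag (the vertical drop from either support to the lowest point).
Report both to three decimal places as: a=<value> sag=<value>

seed: a₀ = √(S³/(24(L−S))) = √(123.946³/(24·36.636)) = 46.536008
iter 1: u=1.331721  f(a)=+3.389e+00  f'(a)=-1.872e+00  a ← 46.536008 − (+3.389e+00/-1.872e+00) = 48.346479
iter 2: u=1.281851  f(a)=+2.078e-01  f'(a)=-1.649e+00  a ← 48.346479 − (+2.078e-01/-1.649e+00) = 48.472522
iter 3: u=1.278518  f(a)=+8.944e-04  f'(a)=-1.635e+00  a ← 48.472522 − (+8.944e-04/-1.635e+00) = 48.473069
iter 4: u=1.278504  f(a)=+1.672e-08  f'(a)=-1.635e+00  a ← 48.473069 − (+1.672e-08/-1.635e+00) = 48.473069
iter 5: u=1.278504  f(a)=+2.842e-14  f'(a)=-1.635e+00  a ← 48.473069 − (+2.842e-14/-1.635e+00) = 48.473069
converged: |Δa| < 1e-12 after 5 iterations
sag = a·(cosh(S/(2a)) − 1) = 48.473069·(cosh(1.278504) − 1) = 45.315433
T_max/T_min = cosh(S/(2a)) = 1.934858

a=48.473 sag=45.315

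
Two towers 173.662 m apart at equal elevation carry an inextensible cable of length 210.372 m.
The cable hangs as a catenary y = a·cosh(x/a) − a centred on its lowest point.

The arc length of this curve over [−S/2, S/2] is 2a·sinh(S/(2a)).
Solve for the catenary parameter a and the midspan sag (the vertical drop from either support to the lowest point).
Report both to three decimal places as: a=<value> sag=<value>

seed: a₀ = √(S³/(24(L−S))) = √(173.662³/(24·36.710)) = 77.100889
iter 1: u=1.126200  f(a)=+2.400e+00  f'(a)=-1.079e+00  a ← 77.100889 − (+2.400e+00/-1.079e+00) = 79.325516
iter 2: u=1.094616  f(a)=+1.078e-01  f'(a)=-9.837e-01  a ← 79.325516 − (+1.078e-01/-9.837e-01) = 79.435073
iter 3: u=1.093107  f(a)=+2.400e-04  f'(a)=-9.793e-01  a ← 79.435073 − (+2.400e-04/-9.793e-01) = 79.435318
iter 4: u=1.093103  f(a)=+1.197e-09  f'(a)=-9.793e-01  a ← 79.435318 − (+1.197e-09/-9.793e-01) = 79.435318
iter 5: u=1.093103  f(a)=-2.842e-14  f'(a)=-9.793e-01  a ← 79.435318 − (-2.842e-14/-9.793e-01) = 79.435318
converged: |Δa| < 1e-12 after 5 iterations
sag = a·(cosh(S/(2a)) − 1) = 79.435318·(cosh(1.093103) − 1) = 52.375396
T_max/T_min = cosh(S/(2a)) = 1.659346

a=79.435 sag=52.375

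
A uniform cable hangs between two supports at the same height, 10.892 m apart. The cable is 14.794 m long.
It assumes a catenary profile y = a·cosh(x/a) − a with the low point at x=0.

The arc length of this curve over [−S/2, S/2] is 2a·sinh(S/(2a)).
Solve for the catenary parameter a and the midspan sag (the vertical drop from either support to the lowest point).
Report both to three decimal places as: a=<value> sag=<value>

seed: a₀ = √(S³/(24(L−S))) = √(10.892³/(24·3.902)) = 3.714601
iter 1: u=1.466106  f(a)=+4.415e-01  f'(a)=-2.589e+00  a ← 3.714601 − (+4.415e-01/-2.589e+00) = 3.885150
iter 2: u=1.401748  f(a)=+3.223e-02  f'(a)=-2.223e+00  a ← 3.885150 − (+3.223e-02/-2.223e+00) = 3.899645
iter 3: u=1.396537  f(a)=+2.016e-04  f'(a)=-2.196e+00  a ← 3.899645 − (+2.016e-04/-2.196e+00) = 3.899737
iter 4: u=1.396505  f(a)=+7.998e-09  f'(a)=-2.195e+00  a ← 3.899737 − (+7.998e-09/-2.195e+00) = 3.899737
iter 5: u=1.396505  f(a)=+0.000e+00  f'(a)=-2.195e+00  a ← 3.899737 − (+0.000e+00/-2.195e+00) = 3.899737
converged: |Δa| < 1e-12 after 5 iterations
sag = a·(cosh(S/(2a)) − 1) = 3.899737·(cosh(1.396505) − 1) = 4.462294
T_max/T_min = cosh(S/(2a)) = 2.144255

a=3.900 sag=4.462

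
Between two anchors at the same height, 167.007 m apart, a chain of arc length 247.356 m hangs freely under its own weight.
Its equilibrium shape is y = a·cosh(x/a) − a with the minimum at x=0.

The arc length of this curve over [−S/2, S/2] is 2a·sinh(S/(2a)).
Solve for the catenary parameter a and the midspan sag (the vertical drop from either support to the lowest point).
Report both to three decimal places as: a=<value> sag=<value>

seed: a₀ = √(S³/(24(L−S))) = √(167.007³/(24·80.349)) = 49.148034
iter 1: u=1.699020  f(a)=+1.243e+01  f'(a)=-4.316e+00  a ← 49.148034 − (+1.243e+01/-4.316e+00) = 52.027170
iter 2: u=1.604998  f(a)=+1.176e+00  f'(a)=-3.535e+00  a ← 52.027170 − (+1.176e+00/-3.535e+00) = 52.359760
iter 3: u=1.594803  f(a)=+1.295e-02  f'(a)=-3.457e+00  a ← 52.359760 − (+1.295e-02/-3.457e+00) = 52.363506
iter 4: u=1.594689  f(a)=+1.610e-06  f'(a)=-3.457e+00  a ← 52.363506 − (+1.610e-06/-3.457e+00) = 52.363506
iter 5: u=1.594689  f(a)=+2.842e-14  f'(a)=-3.457e+00  a ← 52.363506 − (+2.842e-14/-3.457e+00) = 52.363506
converged: |Δa| < 1e-12 after 5 iterations
sag = a·(cosh(S/(2a)) − 1) = 52.363506·(cosh(1.594689) − 1) = 81.942802
T_max/T_min = cosh(S/(2a)) = 2.564884

a=52.364 sag=81.943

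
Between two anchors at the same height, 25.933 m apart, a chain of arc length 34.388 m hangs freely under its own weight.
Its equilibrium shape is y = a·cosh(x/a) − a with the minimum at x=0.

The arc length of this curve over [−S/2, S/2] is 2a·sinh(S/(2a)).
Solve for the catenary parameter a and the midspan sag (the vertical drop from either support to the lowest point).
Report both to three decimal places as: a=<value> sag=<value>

a=9.694 sag=10.045

seed: a₀ = √(S³/(24(L−S))) = √(25.933³/(24·8.455)) = 9.270789
iter 1: u=1.398640  f(a)=+8.666e-01  f'(a)=-2.207e+00  a ← 9.270789 − (+8.666e-01/-2.207e+00) = 9.663491
iter 2: u=1.341803  f(a)=+5.810e-02  f'(a)=-1.920e+00  a ← 9.663491 − (+5.810e-02/-1.920e+00) = 9.693756
iter 3: u=1.337614  f(a)=+3.027e-04  f'(a)=-1.900e+00  a ← 9.693756 − (+3.027e-04/-1.900e+00) = 9.693915
iter 4: u=1.337592  f(a)=+8.312e-09  f'(a)=-1.900e+00  a ← 9.693915 − (+8.312e-09/-1.900e+00) = 9.693915
iter 5: u=1.337592  f(a)=+0.000e+00  f'(a)=-1.900e+00  a ← 9.693915 − (+0.000e+00/-1.900e+00) = 9.693915
converged: |Δa| < 1e-12 after 5 iterations
sag = a·(cosh(S/(2a)) − 1) = 9.693915·(cosh(1.337592) − 1) = 10.044515
T_max/T_min = cosh(S/(2a)) = 2.036167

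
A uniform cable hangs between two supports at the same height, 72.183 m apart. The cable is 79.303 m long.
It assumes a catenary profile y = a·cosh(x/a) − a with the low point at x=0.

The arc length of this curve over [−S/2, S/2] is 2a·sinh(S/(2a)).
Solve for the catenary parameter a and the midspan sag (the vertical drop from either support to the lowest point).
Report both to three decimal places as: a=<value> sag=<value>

a=47.593 sag=14.353

seed: a₀ = √(S³/(24(L−S))) = √(72.183³/(24·7.120)) = 46.914466
iter 1: u=0.769304  f(a)=+2.137e-01  f'(a)=-3.219e-01  a ← 46.914466 − (+2.137e-01/-3.219e-01) = 47.578332
iter 2: u=0.758570  f(a)=+4.620e-03  f'(a)=-3.081e-01  a ← 47.578332 − (+4.620e-03/-3.081e-01) = 47.593328
iter 3: u=0.758331  f(a)=+2.266e-06  f'(a)=-3.078e-01  a ← 47.593328 − (+2.266e-06/-3.078e-01) = 47.593336
iter 4: u=0.758331  f(a)=+5.542e-13  f'(a)=-3.078e-01  a ← 47.593336 − (+5.542e-13/-3.078e-01) = 47.593336
converged: |Δa| < 1e-12 after 4 iterations
sag = a·(cosh(S/(2a)) − 1) = 47.593336·(cosh(0.758331) − 1) = 14.353150
T_max/T_min = cosh(S/(2a)) = 1.301579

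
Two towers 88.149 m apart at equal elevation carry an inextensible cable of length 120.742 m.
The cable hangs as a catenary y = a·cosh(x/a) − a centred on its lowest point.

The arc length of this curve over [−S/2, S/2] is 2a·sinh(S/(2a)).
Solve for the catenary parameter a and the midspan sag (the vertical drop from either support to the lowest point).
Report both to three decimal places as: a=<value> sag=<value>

a=31.110 sag=36.805

seed: a₀ = √(S³/(24(L−S))) = √(88.149³/(24·32.593)) = 29.590908
iter 1: u=1.489461  f(a)=+3.812e+00  f'(a)=-2.732e+00  a ← 29.590908 − (+3.812e+00/-2.732e+00) = 30.986362
iter 2: u=1.422384  f(a)=+2.863e-01  f'(a)=-2.336e+00  a ← 30.986362 − (+2.863e-01/-2.336e+00) = 31.108919
iter 3: u=1.416780  f(a)=+1.904e-03  f'(a)=-2.305e+00  a ← 31.108919 − (+1.904e-03/-2.305e+00) = 31.109745
iter 4: u=1.416743  f(a)=+8.543e-08  f'(a)=-2.305e+00  a ← 31.109745 − (+8.543e-08/-2.305e+00) = 31.109745
iter 5: u=1.416743  f(a)=-2.842e-14  f'(a)=-2.305e+00  a ← 31.109745 − (-2.842e-14/-2.305e+00) = 31.109745
converged: |Δa| < 1e-12 after 5 iterations
sag = a·(cosh(S/(2a)) − 1) = 31.109745·(cosh(1.416743) − 1) = 36.805451
T_max/T_min = cosh(S/(2a)) = 2.183084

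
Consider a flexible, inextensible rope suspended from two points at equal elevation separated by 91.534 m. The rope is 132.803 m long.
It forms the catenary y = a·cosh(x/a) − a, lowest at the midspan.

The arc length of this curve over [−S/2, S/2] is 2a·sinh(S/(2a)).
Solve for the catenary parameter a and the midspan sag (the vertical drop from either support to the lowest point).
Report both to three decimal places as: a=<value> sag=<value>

a=29.542 sag=43.135

seed: a₀ = √(S³/(24(L−S))) = √(91.534³/(24·41.269)) = 27.826339
iter 1: u=1.644737  f(a)=+5.955e+00  f'(a)=-3.850e+00  a ← 27.826339 − (+5.955e+00/-3.850e+00) = 29.373134
iter 2: u=1.558124  f(a)=+5.326e-01  f'(a)=-3.190e+00  a ← 29.373134 − (+5.326e-01/-3.190e+00) = 29.540126
iter 3: u=1.549316  f(a)=+5.185e-03  f'(a)=-3.128e+00  a ← 29.540126 − (+5.185e-03/-3.128e+00) = 29.541784
iter 4: u=1.549229  f(a)=+5.019e-07  f'(a)=-3.127e+00  a ← 29.541784 − (+5.019e-07/-3.127e+00) = 29.541784
iter 5: u=1.549229  f(a)=+0.000e+00  f'(a)=-3.127e+00  a ← 29.541784 − (+0.000e+00/-3.127e+00) = 29.541784
converged: |Δa| < 1e-12 after 5 iterations
sag = a·(cosh(S/(2a)) − 1) = 29.541784·(cosh(1.549229) − 1) = 43.134733
T_max/T_min = cosh(S/(2a)) = 2.460126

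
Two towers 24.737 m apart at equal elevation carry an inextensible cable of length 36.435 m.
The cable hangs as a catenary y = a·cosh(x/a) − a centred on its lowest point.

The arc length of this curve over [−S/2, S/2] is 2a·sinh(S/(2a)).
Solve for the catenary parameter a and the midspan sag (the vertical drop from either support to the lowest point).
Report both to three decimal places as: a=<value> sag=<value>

seed: a₀ = √(S³/(24(L−S))) = √(24.737³/(24·11.698)) = 7.342756
iter 1: u=1.684449  f(a)=+1.776e+00  f'(a)=-4.187e+00  a ← 7.342756 − (+1.776e+00/-4.187e+00) = 7.766989
iter 2: u=1.592445  f(a)=+1.656e-01  f'(a)=-3.440e+00  a ← 7.766989 − (+1.656e-01/-3.440e+00) = 7.815123
iter 3: u=1.582637  f(a)=+1.765e-03  f'(a)=-3.367e+00  a ← 7.815123 − (+1.765e-03/-3.367e+00) = 7.815648
iter 4: u=1.582530  f(a)=+2.053e-07  f'(a)=-3.366e+00  a ← 7.815648 − (+2.053e-07/-3.366e+00) = 7.815648
iter 5: u=1.582530  f(a)=+7.105e-15  f'(a)=-3.366e+00  a ← 7.815648 − (+7.105e-15/-3.366e+00) = 7.815648
converged: |Δa| < 1e-12 after 5 iterations
sag = a·(cosh(S/(2a)) − 1) = 7.815648·(cosh(1.582530) − 1) = 12.007613
T_max/T_min = cosh(S/(2a)) = 2.536355

a=7.816 sag=12.008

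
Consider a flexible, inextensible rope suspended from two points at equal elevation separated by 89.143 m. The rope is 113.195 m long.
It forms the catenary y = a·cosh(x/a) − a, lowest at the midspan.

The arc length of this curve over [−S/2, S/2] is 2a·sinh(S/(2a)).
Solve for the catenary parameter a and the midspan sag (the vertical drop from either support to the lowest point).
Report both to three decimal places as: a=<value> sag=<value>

seed: a₀ = √(S³/(24(L−S))) = √(89.143³/(24·24.052)) = 35.030767
iter 1: u=1.272353  f(a)=+2.024e+00  f'(a)=-1.609e+00  a ← 35.030767 − (+2.024e+00/-1.609e+00) = 36.288658
iter 2: u=1.228249  f(a)=+1.141e-01  f'(a)=-1.432e+00  a ← 36.288658 − (+1.141e-01/-1.432e+00) = 36.368342
iter 3: u=1.225558  f(a)=+4.108e-04  f'(a)=-1.422e+00  a ← 36.368342 − (+4.108e-04/-1.422e+00) = 36.368631
iter 4: u=1.225548  f(a)=+5.365e-09  f'(a)=-1.422e+00  a ← 36.368631 − (+5.365e-09/-1.422e+00) = 36.368631
iter 5: u=1.225548  f(a)=-2.842e-14  f'(a)=-1.422e+00  a ← 36.368631 − (-2.842e-14/-1.422e+00) = 36.368631
converged: |Δa| < 1e-12 after 5 iterations
sag = a·(cosh(S/(2a)) − 1) = 36.368631·(cosh(1.225548) − 1) = 30.906582
T_max/T_min = cosh(S/(2a)) = 1.849814

a=36.369 sag=30.907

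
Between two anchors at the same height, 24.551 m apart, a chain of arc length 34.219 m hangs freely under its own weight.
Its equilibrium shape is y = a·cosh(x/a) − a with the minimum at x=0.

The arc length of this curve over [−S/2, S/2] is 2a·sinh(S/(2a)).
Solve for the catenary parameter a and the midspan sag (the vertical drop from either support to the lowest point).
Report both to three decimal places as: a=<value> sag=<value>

a=8.421 sag=10.649

seed: a₀ = √(S³/(24(L−S))) = √(24.551³/(24·9.668)) = 7.986010
iter 1: u=1.537126  f(a)=+1.209e+00  f'(a)=-3.044e+00  a ← 7.986010 − (+1.209e+00/-3.044e+00) = 8.383073
iter 2: u=1.464320  f(a)=+9.598e-02  f'(a)=-2.578e+00  a ← 8.383073 − (+9.598e-02/-2.578e+00) = 8.420307
iter 3: u=1.457845  f(a)=+7.208e-04  f'(a)=-2.539e+00  a ← 8.420307 − (+7.208e-04/-2.539e+00) = 8.420590
iter 4: u=1.457796  f(a)=+4.133e-08  f'(a)=-2.539e+00  a ← 8.420590 − (+4.133e-08/-2.539e+00) = 8.420591
iter 5: u=1.457796  f(a)=+0.000e+00  f'(a)=-2.539e+00  a ← 8.420591 − (+0.000e+00/-2.539e+00) = 8.420591
converged: |Δa| < 1e-12 after 5 iterations
sag = a·(cosh(S/(2a)) − 1) = 8.420591·(cosh(1.457796) − 1) = 10.648792
T_max/T_min = cosh(S/(2a)) = 2.264613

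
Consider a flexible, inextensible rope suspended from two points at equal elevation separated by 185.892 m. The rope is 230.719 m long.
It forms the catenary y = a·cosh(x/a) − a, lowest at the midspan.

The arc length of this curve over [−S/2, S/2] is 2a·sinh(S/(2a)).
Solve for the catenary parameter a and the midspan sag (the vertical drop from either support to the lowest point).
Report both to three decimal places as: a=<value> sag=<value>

seed: a₀ = √(S³/(24(L−S))) = √(185.892³/(24·44.827)) = 77.270833
iter 1: u=1.202860  f(a)=+3.357e+00  f'(a)=-1.337e+00  a ← 77.270833 − (+3.357e+00/-1.337e+00) = 79.781554
iter 2: u=1.165006  f(a)=+1.706e-01  f'(a)=-1.204e+00  a ← 79.781554 − (+1.706e-01/-1.204e+00) = 79.923176
iter 3: u=1.162942  f(a)=+4.924e-04  f'(a)=-1.197e+00  a ← 79.923176 − (+4.924e-04/-1.197e+00) = 79.923588
iter 4: u=1.162936  f(a)=+4.131e-09  f'(a)=-1.197e+00  a ← 79.923588 − (+4.131e-09/-1.197e+00) = 79.923588
iter 5: u=1.162936  f(a)=+2.842e-14  f'(a)=-1.197e+00  a ← 79.923588 − (+2.842e-14/-1.197e+00) = 79.923588
converged: |Δa| < 1e-12 after 5 iterations
sag = a·(cosh(S/(2a)) − 1) = 79.923588·(cosh(1.162936) − 1) = 60.417405
T_max/T_min = cosh(S/(2a)) = 1.755940

a=79.924 sag=60.417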